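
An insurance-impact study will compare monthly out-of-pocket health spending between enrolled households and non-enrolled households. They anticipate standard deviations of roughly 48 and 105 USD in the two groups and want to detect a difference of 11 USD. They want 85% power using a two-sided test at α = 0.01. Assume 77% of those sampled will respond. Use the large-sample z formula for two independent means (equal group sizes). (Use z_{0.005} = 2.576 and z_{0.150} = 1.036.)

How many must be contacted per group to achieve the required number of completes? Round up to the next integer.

n = 1867 per group

n = (z_{α/2} + z_β)² · (σ₁² + σ₂²) / δ²
  = (2.576 + 1.036)² · (48² + 105² = 13329) / 11²
  = 13.0465 · 13329 / 121
  = 1437.17
Adjust for 77% response: 1437.17 / 0.77 = 1866.45.
Round up → n = 1867 per group.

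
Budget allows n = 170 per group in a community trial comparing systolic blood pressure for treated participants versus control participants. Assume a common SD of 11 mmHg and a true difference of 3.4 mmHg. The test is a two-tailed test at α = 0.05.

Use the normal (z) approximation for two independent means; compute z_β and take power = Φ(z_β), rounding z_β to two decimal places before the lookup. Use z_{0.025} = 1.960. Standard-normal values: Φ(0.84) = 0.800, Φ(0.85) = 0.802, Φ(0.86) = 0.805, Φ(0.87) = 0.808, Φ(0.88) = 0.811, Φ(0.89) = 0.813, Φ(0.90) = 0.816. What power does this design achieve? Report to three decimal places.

Power ≈ 0.813

z_β = δ·√(n/(σ₁²+σ₂²)) − z_{α/2}
    = 3.4 · √(170/242) − 1.960
    = 3.4 · 0.83814 − 1.960
    = 2.8497 − 1.960 = 0.8897 → 0.89
Power = Φ(0.89) = 0.813.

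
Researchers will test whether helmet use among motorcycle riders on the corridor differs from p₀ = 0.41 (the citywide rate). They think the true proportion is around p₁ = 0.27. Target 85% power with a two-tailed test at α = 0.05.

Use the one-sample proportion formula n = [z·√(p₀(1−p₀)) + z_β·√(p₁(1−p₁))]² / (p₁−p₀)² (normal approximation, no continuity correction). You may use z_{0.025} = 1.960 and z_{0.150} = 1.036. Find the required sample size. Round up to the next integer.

n = [z_{α/2}·√(p₀q₀) + z_β·√(p₁q₁)]² / (p₁ − p₀)²
  = [1.960·√(0.41·0.59) + 1.036·√(0.27·0.73)]² / (-0.14)²
  = [1.960·0.4918 + 1.036·0.4440]² / 0.0196
  = [1.4239]² / 0.0196
  = 103.45
Round up → n = 104.

n = 104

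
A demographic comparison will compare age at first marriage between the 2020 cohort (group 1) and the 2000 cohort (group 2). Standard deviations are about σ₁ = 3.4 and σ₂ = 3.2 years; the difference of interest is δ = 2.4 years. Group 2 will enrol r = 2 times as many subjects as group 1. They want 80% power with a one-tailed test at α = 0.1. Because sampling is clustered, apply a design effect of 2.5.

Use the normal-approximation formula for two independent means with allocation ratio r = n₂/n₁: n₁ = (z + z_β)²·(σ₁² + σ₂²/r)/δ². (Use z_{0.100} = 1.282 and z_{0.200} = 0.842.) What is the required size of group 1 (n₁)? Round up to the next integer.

n₁ = 33

n₁ = (z_α + z_β)² · (σ₁² + σ₂²/r) / δ²
   = (1.282 + 0.842)² · (3.4² + 3.2²/2) / 2.4²
   = 4.5114 · (11.56 + 5.12) / 5.76
   = 4.5114 · 16.68 / 5.76
   = 13.06
Design effect: 2.5 × 13.06 = 32.66.
Round up → n₁ = 33; n₂ = r·n₁ = 2 × 33 = 66.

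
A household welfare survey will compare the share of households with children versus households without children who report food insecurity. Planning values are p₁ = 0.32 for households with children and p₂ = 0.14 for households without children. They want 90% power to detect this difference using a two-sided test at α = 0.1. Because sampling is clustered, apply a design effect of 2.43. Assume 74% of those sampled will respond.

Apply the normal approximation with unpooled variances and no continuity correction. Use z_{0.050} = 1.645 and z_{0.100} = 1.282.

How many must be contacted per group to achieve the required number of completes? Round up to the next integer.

n = (z_{α/2} + z_β)² · [p₁(1−p₁) + p₂(1−p₂)] / (p₁ − p₂)²
  = (1.645 + 1.282)² · (0.32·0.68 + 0.14·0.86) / (0.18)²
  = (2.927)² · (0.2176 + 0.1204) / 0.0324
  = 8.5673 · 0.3380 / 0.0324
  = 89.38
Design effect: 2.43 × 89.38 = 217.18.
Adjust for 74% response: 217.18 / 0.74 = 293.49.
Round up → n = 294 per group.

n = 294 per group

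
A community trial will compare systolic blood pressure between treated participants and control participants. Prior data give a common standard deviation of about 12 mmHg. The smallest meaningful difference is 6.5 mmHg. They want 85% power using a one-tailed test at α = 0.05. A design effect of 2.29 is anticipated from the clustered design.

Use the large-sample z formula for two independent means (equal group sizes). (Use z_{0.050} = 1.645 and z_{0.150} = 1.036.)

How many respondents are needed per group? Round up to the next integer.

n = 113 per group

n = (z_α + z_β)² · (σ₁² + σ₂²) / δ²
  = (1.645 + 1.036)² · (2·12² = 288) / 6.5²
  = 7.1878 · 288 / 42.25
  = 49.00
Design effect: 2.29 × 49.00 = 112.20.
Round up → n = 113 per group.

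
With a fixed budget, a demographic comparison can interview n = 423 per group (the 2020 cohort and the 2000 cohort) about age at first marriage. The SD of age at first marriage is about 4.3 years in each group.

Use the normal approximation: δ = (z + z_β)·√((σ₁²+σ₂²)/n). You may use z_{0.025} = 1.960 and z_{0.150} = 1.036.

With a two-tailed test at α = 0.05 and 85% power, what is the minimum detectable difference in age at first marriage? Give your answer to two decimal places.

δ = (z_{α/2} + z_β) · √((σ₁²+σ₂²)/n)
  = (1.960 + 1.036) · √(36.98/423)
  = 2.996 · √0.08742
  = 2.996 · 0.2957
  = 0.8858

Minimum detectable difference ≈ 0.89 years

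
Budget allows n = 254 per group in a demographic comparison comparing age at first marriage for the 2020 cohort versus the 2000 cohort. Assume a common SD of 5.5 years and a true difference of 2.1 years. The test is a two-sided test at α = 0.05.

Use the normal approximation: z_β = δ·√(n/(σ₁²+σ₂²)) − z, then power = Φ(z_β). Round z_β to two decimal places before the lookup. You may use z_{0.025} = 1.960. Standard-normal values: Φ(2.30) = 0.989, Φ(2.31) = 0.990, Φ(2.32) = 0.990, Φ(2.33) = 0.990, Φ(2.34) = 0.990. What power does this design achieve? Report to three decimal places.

Power ≈ 0.990

z_β = δ·√(n/(σ₁²+σ₂²)) − z_{α/2}
    = 2.1 · √(254/60.5) − 1.960
    = 2.1 · 2.04899 − 1.960
    = 4.3029 − 1.960 = 2.3429 → 2.34
Power = Φ(2.34) = 0.990.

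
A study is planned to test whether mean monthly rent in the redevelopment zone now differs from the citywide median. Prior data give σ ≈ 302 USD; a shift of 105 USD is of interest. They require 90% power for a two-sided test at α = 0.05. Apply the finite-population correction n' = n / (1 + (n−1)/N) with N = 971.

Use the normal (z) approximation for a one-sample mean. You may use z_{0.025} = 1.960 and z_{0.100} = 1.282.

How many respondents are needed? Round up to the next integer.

n = (z_{α/2} + z_β)² · σ² / δ²
  = (1.960 + 1.282)² · 302² / 105²
  = 10.5106 · 91204 / 11025
  = 86.95
Finite-population correction (N = 971): 86.95 / (1 + (86.95 − 1)/971) = 79.88.
Round up → n = 80.

n = 80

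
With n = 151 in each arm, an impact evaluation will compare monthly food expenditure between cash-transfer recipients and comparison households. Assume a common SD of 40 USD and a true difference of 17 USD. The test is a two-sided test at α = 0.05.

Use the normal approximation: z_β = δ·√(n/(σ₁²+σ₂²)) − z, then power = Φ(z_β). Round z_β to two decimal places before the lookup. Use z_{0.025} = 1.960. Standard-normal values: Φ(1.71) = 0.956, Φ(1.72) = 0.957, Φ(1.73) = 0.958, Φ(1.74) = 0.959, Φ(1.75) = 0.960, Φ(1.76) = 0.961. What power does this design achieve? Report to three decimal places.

z_β = δ·√(n/(σ₁²+σ₂²)) − z_{α/2}
    = 17 · √(151/3200) − 1.960
    = 17 · 0.21723 − 1.960
    = 3.6929 − 1.960 = 1.7329 → 1.73
Power = Φ(1.73) = 0.958.

Power ≈ 0.958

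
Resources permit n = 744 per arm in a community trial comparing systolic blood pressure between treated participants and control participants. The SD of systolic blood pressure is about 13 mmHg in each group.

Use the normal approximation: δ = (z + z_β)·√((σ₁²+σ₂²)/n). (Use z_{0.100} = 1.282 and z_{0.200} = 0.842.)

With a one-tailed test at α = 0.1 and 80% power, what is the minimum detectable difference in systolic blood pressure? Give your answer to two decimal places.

δ = (z_α + z_β) · √((σ₁²+σ₂²)/n)
  = (1.282 + 0.842) · √(338/744)
  = 2.124 · √0.4543
  = 2.124 · 0.6740
  = 1.4316

Minimum detectable difference ≈ 1.43 mmHg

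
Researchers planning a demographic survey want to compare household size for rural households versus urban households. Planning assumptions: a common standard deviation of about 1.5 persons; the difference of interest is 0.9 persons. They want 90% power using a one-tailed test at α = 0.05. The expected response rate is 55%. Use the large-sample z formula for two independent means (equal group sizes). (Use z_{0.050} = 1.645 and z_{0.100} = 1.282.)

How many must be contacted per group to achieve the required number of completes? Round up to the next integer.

n = 87 per group

n = (z_α + z_β)² · (σ₁² + σ₂²) / δ²
  = (1.645 + 1.282)² · (2·1.5² = 4.5) / 0.9²
  = 8.5673 · 4.5 / 0.81
  = 47.60
Adjust for 55% response: 47.60 / 0.55 = 86.54.
Round up → n = 87 per group.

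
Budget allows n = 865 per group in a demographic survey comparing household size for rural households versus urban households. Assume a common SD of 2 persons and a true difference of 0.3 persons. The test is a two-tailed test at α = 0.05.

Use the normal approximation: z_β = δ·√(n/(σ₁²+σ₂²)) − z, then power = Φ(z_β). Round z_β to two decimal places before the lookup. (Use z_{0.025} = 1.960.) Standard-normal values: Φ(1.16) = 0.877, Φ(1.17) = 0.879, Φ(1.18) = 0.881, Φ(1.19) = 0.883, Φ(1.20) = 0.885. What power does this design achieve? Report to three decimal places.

Power ≈ 0.877

z_β = δ·√(n/(σ₁²+σ₂²)) − z_{α/2}
    = 0.3 · √(865/8) − 1.960
    = 0.3 · 10.39832 − 1.960
    = 3.1195 − 1.960 = 1.1595 → 1.16
Power = Φ(1.16) = 0.877.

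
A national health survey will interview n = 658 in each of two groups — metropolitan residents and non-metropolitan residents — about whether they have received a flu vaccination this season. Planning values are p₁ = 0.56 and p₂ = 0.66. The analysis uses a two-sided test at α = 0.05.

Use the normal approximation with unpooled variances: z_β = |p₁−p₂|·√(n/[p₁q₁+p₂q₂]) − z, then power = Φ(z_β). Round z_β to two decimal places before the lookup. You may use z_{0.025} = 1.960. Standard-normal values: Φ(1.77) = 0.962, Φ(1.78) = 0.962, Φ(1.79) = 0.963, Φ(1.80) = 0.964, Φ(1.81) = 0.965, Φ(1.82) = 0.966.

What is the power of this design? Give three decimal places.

Power ≈ 0.962

z_β = |p₁−p₂|·√(n/[p₁q₁+p₂q₂]) − z_{α/2}
    = 0.10 · √(658/0.4708) − 1.960
    = 0.10 · 37.3848 − 1.960
    = 3.7385 − 1.960 = 1.7785 → 1.78
Power = Φ(1.78) = 0.962.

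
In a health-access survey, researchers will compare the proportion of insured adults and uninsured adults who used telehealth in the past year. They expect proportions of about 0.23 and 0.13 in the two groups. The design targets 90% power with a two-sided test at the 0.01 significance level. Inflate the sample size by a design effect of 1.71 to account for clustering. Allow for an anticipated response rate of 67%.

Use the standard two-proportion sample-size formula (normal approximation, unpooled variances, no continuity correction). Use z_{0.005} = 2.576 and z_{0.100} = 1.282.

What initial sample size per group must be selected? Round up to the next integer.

n = (z_{α/2} + z_β)² · [p₁(1−p₁) + p₂(1−p₂)] / (p₁ − p₂)²
  = (2.576 + 1.282)² · (0.23·0.77 + 0.13·0.87) / (0.10)²
  = (3.858)² · (0.1771 + 0.1131) / 0.0100
  = 14.8842 · 0.2902 / 0.0100
  = 431.94
Design effect: 1.71 × 431.94 = 738.61.
Adjust for 67% response: 738.61 / 0.67 = 1102.41.
Round up → n = 1103 per group.

n = 1103 per group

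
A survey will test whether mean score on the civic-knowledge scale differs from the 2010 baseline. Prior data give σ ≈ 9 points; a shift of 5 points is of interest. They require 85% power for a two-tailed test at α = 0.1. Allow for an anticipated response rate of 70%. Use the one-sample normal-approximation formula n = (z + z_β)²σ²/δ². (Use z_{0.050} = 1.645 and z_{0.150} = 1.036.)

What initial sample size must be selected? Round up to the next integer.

n = (z_{α/2} + z_β)² · σ² / δ²
  = (1.645 + 1.036)² · 9² / 5²
  = 7.1878 · 81 / 25
  = 23.29
Adjust for 70% response: 23.29 / 0.70 = 33.27.
Round up → n = 34.

n = 34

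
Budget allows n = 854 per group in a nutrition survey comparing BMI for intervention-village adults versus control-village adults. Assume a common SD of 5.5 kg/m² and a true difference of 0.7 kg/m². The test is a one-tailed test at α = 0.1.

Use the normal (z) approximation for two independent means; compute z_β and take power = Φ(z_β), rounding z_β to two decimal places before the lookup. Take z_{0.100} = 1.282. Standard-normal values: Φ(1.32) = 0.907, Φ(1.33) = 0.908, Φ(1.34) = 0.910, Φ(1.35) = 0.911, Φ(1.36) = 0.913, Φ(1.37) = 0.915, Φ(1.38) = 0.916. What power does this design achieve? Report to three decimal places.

Power ≈ 0.911

z_β = δ·√(n/(σ₁²+σ₂²)) − z_α
    = 0.7 · √(854/60.5) − 1.282
    = 0.7 · 3.75709 − 1.282
    = 2.6300 − 1.282 = 1.3480 → 1.35
Power = Φ(1.35) = 0.911.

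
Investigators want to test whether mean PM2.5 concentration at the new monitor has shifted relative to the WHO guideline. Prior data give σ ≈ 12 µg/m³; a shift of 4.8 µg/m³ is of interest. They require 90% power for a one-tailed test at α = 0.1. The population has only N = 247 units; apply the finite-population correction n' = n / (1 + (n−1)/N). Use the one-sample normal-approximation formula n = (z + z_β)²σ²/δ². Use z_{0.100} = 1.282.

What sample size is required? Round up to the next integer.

n = 36

n = (z_α + z_β)² · σ² / δ²
  = (1.282 + 1.282)² · 12² / 4.8²
  = 6.5741 · 144 / 23.04
  = 41.09
Finite-population correction (N = 247): 41.09 / (1 + (41.09 − 1)/247) = 35.35.
Round up → n = 36.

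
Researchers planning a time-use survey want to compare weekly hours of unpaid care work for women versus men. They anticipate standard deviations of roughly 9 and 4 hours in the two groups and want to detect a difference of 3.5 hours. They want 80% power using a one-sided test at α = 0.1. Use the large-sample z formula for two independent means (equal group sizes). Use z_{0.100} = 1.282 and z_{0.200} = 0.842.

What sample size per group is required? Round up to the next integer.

n = (z_α + z_β)² · (σ₁² + σ₂²) / δ²
  = (1.282 + 0.842)² · (9² + 4² = 97) / 3.5²
  = 4.5114 · 97 / 12.25
  = 35.72
Round up → n = 36 per group.

n = 36 per group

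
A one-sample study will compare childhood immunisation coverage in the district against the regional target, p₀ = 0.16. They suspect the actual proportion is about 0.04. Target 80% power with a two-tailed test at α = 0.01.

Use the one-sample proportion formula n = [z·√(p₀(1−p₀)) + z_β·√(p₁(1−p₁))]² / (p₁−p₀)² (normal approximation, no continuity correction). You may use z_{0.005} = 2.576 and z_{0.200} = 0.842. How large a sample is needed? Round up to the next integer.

n = 86

n = [z_{α/2}·√(p₀q₀) + z_β·√(p₁q₁)]² / (p₁ − p₀)²
  = [2.576·√(0.16·0.84) + 0.842·√(0.04·0.96)]² / (-0.12)²
  = [2.576·0.3666 + 0.842·0.1960]² / 0.0144
  = [1.1094]² / 0.0144
  = 85.47
Round up → n = 86.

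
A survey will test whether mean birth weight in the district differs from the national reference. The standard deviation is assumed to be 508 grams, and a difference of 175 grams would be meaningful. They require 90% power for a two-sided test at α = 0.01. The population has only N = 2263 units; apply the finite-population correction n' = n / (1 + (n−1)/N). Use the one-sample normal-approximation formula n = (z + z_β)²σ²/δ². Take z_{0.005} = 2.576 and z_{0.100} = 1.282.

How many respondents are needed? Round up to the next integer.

n = 119

n = (z_{α/2} + z_β)² · σ² / δ²
  = (2.576 + 1.282)² · 508² / 175²
  = 14.8842 · 258064 / 30625
  = 125.42
Finite-population correction (N = 2263): 125.42 / (1 + (125.42 − 1)/2263) = 118.89.
Round up → n = 119.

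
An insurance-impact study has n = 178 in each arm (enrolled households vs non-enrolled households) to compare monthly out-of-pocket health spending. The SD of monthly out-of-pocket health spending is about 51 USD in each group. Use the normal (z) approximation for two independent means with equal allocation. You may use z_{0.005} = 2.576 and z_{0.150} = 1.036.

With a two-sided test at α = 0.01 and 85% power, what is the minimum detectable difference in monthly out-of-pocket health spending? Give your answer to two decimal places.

δ = (z_{α/2} + z_β) · √((σ₁²+σ₂²)/n)
  = (2.576 + 1.036) · √(5202/178)
  = 3.612 · √29.2247
  = 3.612 · 5.4060
  = 19.5264

Minimum detectable difference ≈ 19.53 USD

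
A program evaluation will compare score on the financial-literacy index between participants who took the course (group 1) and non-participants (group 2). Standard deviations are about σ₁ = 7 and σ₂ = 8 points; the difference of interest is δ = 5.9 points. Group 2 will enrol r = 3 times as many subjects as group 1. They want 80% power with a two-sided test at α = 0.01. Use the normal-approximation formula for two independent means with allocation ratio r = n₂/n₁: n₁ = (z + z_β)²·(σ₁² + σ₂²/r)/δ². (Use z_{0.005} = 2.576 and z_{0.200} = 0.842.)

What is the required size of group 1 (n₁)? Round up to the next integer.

n₁ = 24

n₁ = (z_{α/2} + z_β)² · (σ₁² + σ₂²/r) / δ²
   = (2.576 + 0.842)² · (7² + 8²/3) / 5.9²
   = 11.6827 · (49 + 21.3333) / 34.81
   = 11.6827 · 70.3333 / 34.81
   = 23.60
Round up → n₁ = 24; n₂ = r·n₁ = 3 × 24 = 72.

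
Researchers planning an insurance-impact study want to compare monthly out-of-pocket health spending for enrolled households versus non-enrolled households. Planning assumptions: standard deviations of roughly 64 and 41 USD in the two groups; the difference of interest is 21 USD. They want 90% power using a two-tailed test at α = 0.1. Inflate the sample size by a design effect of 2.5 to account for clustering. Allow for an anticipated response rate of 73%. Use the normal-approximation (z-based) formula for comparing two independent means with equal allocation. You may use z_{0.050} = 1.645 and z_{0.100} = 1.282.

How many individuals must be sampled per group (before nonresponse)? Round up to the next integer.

n = 385 per group

n = (z_{α/2} + z_β)² · (σ₁² + σ₂²) / δ²
  = (1.645 + 1.282)² · (64² + 41² = 5777) / 21²
  = 8.5673 · 5777 / 441
  = 112.23
Design effect: 2.5 × 112.23 = 280.58.
Adjust for 73% response: 280.58 / 0.73 = 384.35.
Round up → n = 385 per group.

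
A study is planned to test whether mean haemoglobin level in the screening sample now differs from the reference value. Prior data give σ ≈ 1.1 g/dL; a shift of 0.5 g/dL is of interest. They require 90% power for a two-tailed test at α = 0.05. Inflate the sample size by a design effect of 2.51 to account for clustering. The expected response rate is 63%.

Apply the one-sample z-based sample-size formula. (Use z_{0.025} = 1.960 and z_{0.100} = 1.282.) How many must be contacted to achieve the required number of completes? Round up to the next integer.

n = (z_{α/2} + z_β)² · σ² / δ²
  = (1.960 + 1.282)² · 1.1² / 0.5²
  = 10.5106 · 1.21 / 0.25
  = 50.87
Design effect: 2.51 × 50.87 = 127.69.
Adjust for 63% response: 127.69 / 0.63 = 202.68.
Round up → n = 203.

n = 203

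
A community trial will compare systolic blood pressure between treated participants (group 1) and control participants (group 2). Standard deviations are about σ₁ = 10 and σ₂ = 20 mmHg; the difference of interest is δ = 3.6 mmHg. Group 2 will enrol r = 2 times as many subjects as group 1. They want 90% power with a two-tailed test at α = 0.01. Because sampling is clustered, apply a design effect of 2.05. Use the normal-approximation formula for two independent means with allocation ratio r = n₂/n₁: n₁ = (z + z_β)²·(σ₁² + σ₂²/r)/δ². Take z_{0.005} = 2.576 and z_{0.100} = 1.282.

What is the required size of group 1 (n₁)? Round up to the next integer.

n₁ = 707

n₁ = (z_{α/2} + z_β)² · (σ₁² + σ₂²/r) / δ²
   = (2.576 + 1.282)² · (10² + 20²/2) / 3.6²
   = 14.8842 · (100 + 200) / 12.96
   = 14.8842 · 300 / 12.96
   = 344.54
Design effect: 2.05 × 344.54 = 706.31.
Round up → n₁ = 707; n₂ = r·n₁ = 2 × 707 = 1414.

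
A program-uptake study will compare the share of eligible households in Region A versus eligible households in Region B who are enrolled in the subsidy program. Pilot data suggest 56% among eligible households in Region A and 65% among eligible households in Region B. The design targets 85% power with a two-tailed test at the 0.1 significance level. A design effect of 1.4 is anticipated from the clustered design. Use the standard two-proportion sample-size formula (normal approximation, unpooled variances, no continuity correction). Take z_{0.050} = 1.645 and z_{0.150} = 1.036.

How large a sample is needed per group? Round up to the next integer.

n = 589 per group

n = (z_{α/2} + z_β)² · [p₁(1−p₁) + p₂(1−p₂)] / (p₁ − p₂)²
  = (1.645 + 1.036)² · (0.56·0.44 + 0.65·0.35) / (-0.09)²
  = (2.681)² · (0.2464 + 0.2275) / 0.0081
  = 7.1878 · 0.4739 / 0.0081
  = 420.53
Design effect: 1.4 × 420.53 = 588.74.
Round up → n = 589 per group.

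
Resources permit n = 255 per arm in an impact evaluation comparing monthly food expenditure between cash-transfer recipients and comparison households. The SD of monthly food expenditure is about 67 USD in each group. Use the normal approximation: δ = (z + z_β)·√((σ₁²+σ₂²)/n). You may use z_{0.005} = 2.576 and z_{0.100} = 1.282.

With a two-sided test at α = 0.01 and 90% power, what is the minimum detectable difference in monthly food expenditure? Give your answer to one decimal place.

Minimum detectable difference ≈ 22.9 USD

δ = (z_{α/2} + z_β) · √((σ₁²+σ₂²)/n)
  = (2.576 + 1.282) · √(8978/255)
  = 3.858 · √35.2078
  = 3.858 · 5.9336
  = 22.8919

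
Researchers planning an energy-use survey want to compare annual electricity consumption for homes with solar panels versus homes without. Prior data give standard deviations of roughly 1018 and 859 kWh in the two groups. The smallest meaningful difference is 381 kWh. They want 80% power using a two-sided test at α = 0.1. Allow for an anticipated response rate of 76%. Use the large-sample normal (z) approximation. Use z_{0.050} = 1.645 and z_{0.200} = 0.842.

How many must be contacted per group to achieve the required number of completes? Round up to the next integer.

n = (z_{α/2} + z_β)² · (σ₁² + σ₂²) / δ²
  = (1.645 + 0.842)² · (1018² + 859² = 1774205) / 381²
  = 6.1852 · 1774205 / 145161
  = 75.60
Adjust for 76% response: 75.60 / 0.76 = 99.47.
Round up → n = 100 per group.

n = 100 per group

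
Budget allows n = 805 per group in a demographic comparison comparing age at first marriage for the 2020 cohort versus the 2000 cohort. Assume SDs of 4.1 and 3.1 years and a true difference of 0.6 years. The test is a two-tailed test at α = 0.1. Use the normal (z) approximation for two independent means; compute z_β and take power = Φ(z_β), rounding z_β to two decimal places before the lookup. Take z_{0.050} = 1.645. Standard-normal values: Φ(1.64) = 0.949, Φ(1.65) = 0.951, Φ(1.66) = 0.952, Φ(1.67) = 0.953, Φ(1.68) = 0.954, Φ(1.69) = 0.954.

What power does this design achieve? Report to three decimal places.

Power ≈ 0.953

z_β = δ·√(n/(σ₁²+σ₂²)) − z_{α/2}
    = 0.6 · √(805/26.42) − 1.645
    = 0.6 · 5.51990 − 1.645
    = 3.3119 − 1.645 = 1.6669 → 1.67
Power = Φ(1.67) = 0.953.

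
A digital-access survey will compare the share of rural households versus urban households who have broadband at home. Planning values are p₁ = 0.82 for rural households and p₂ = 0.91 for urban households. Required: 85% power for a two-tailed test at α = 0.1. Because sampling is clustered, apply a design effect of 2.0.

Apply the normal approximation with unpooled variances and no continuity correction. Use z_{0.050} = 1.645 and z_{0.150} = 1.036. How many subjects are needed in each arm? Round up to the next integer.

n = (z_{α/2} + z_β)² · [p₁(1−p₁) + p₂(1−p₂)] / (p₁ − p₂)²
  = (1.645 + 1.036)² · (0.82·0.18 + 0.91·0.09) / (-0.09)²
  = (2.681)² · (0.1476 + 0.0819) / 0.0081
  = 7.1878 · 0.2295 / 0.0081
  = 203.65
Design effect: 2.0 × 203.65 = 407.31.
Round up → n = 408 per group.

n = 408 per group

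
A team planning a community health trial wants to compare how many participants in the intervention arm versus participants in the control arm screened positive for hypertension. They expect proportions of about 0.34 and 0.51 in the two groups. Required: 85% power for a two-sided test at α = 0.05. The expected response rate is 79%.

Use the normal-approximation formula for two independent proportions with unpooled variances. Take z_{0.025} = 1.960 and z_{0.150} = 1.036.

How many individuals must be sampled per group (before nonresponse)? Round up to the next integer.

n = (z_{α/2} + z_β)² · [p₁(1−p₁) + p₂(1−p₂)] / (p₁ − p₂)²
  = (1.960 + 1.036)² · (0.34·0.66 + 0.51·0.49) / (-0.17)²
  = (2.996)² · (0.2244 + 0.2499) / 0.0289
  = 8.9760 · 0.4743 / 0.0289
  = 147.31
Adjust for 79% response: 147.31 / 0.79 = 186.47.
Round up → n = 187 per group.

n = 187 per group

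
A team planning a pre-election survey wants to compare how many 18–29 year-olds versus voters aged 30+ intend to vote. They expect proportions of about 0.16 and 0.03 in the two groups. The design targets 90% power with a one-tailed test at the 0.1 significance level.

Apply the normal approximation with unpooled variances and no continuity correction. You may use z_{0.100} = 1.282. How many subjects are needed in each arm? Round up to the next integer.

n = 64 per group

n = (z_α + z_β)² · [p₁(1−p₁) + p₂(1−p₂)] / (p₁ − p₂)²
  = (1.282 + 1.282)² · (0.16·0.84 + 0.03·0.97) / (0.13)²
  = (2.564)² · (0.1344 + 0.0291) / 0.0169
  = 6.5741 · 0.1635 / 0.0169
  = 63.60
Round up → n = 64 per group.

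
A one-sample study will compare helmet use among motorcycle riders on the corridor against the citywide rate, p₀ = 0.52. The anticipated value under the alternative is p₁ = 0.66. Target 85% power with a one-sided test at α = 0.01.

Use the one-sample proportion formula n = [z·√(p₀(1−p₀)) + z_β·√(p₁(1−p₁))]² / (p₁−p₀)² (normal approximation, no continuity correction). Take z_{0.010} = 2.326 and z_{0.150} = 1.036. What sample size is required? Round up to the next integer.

n = 140

n = [z_α·√(p₀q₀) + z_β·√(p₁q₁)]² / (p₁ − p₀)²
  = [2.326·√(0.52·0.48) + 1.036·√(0.66·0.34)]² / (0.14)²
  = [2.326·0.4996 + 1.036·0.4737]² / 0.0196
  = [1.6528]² / 0.0196
  = 139.38
Round up → n = 140.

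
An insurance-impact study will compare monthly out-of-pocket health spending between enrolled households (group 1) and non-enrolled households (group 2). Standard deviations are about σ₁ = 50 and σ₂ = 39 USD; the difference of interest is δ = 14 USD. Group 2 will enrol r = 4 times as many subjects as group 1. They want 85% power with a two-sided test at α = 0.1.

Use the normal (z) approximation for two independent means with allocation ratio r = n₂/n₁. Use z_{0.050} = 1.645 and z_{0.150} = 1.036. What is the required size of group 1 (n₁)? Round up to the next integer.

n₁ = 106

n₁ = (z_{α/2} + z_β)² · (σ₁² + σ₂²/r) / δ²
   = (1.645 + 1.036)² · (50² + 39²/4) / 14²
   = 7.1878 · (2500 + 380.25) / 196
   = 7.1878 · 2880.2 / 196
   = 105.63
Round up → n₁ = 106; n₂ = r·n₁ = 4 × 106 = 424.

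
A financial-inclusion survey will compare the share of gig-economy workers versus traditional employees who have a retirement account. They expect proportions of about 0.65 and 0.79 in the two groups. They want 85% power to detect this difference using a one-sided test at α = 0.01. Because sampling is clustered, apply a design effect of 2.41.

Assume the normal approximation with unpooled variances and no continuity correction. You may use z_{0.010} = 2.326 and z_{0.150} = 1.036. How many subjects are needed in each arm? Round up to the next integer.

n = (z_α + z_β)² · [p₁(1−p₁) + p₂(1−p₂)] / (p₁ − p₂)²
  = (2.326 + 1.036)² · (0.65·0.35 + 0.79·0.21) / (-0.14)²
  = (3.362)² · (0.2275 + 0.1659) / 0.0196
  = 11.3030 · 0.3934 / 0.0196
  = 226.87
Design effect: 2.41 × 226.87 = 546.75.
Round up → n = 547 per group.

n = 547 per group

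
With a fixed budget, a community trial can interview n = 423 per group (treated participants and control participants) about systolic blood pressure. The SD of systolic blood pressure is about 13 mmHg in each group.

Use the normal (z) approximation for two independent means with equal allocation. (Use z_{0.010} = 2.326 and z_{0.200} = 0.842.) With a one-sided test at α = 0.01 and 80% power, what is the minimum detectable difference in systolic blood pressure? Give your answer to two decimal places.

δ = (z_α + z_β) · √((σ₁²+σ₂²)/n)
  = (2.326 + 0.842) · √(338/423)
  = 3.168 · √0.79905
  = 3.168 · 0.8939
  = 2.8319

Minimum detectable difference ≈ 2.83 mmHg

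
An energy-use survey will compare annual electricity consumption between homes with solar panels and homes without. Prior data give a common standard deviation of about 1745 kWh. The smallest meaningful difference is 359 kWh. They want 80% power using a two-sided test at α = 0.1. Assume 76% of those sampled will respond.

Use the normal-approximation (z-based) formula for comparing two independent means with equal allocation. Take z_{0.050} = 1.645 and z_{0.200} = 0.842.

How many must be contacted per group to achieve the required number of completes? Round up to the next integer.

n = 385 per group

n = (z_{α/2} + z_β)² · (σ₁² + σ₂²) / δ²
  = (1.645 + 0.842)² · (2·1745² = 6090050) / 359²
  = 6.1852 · 6090050 / 128881
  = 292.27
Adjust for 76% response: 292.27 / 0.76 = 384.57.
Round up → n = 385 per group.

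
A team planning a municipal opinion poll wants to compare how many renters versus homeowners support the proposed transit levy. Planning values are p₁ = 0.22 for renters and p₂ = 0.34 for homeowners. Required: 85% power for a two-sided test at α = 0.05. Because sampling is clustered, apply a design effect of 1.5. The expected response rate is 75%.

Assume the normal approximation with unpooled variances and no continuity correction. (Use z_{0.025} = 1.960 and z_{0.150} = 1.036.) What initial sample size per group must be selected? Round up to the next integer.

n = (z_{α/2} + z_β)² · [p₁(1−p₁) + p₂(1−p₂)] / (p₁ − p₂)²
  = (1.960 + 1.036)² · (0.22·0.78 + 0.34·0.66) / (-0.12)²
  = (2.996)² · (0.1716 + 0.2244) / 0.0144
  = 8.9760 · 0.3960 / 0.0144
  = 246.84
Design effect: 1.5 × 246.84 = 370.26.
Adjust for 75% response: 370.26 / 0.75 = 493.68.
Round up → n = 494 per group.

n = 494 per group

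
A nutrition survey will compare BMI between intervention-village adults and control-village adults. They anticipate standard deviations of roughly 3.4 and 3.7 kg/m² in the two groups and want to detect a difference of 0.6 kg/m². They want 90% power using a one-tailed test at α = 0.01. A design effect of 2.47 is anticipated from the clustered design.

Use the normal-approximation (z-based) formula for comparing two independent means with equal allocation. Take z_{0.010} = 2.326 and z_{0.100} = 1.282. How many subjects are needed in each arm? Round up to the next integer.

n = (z_α + z_β)² · (σ₁² + σ₂²) / δ²
  = (2.326 + 1.282)² · (3.4² + 3.7² = 25.25) / 0.6²
  = 13.0177 · 25.25 / 0.36
  = 913.04
Design effect: 2.47 × 913.04 = 2255.22.
Round up → n = 2256 per group.

n = 2256 per group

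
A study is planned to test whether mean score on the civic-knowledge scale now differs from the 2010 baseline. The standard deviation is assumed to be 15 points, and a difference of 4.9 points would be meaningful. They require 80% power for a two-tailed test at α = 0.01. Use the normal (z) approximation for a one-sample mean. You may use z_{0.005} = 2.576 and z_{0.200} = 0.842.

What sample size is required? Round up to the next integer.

n = 110

n = (z_{α/2} + z_β)² · σ² / δ²
  = (2.576 + 0.842)² · 15² / 4.9²
  = 11.6827 · 225 / 24.01
  = 109.48
Round up → n = 110.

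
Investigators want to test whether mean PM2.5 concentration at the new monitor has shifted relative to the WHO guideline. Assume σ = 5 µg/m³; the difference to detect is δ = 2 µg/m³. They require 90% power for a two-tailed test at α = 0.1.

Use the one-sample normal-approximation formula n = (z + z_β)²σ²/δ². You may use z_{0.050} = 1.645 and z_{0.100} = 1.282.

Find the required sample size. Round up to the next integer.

n = 54

n = (z_{α/2} + z_β)² · σ² / δ²
  = (1.645 + 1.282)² · 5² / 2²
  = 8.5673 · 25 / 4
  = 53.55
Round up → n = 54.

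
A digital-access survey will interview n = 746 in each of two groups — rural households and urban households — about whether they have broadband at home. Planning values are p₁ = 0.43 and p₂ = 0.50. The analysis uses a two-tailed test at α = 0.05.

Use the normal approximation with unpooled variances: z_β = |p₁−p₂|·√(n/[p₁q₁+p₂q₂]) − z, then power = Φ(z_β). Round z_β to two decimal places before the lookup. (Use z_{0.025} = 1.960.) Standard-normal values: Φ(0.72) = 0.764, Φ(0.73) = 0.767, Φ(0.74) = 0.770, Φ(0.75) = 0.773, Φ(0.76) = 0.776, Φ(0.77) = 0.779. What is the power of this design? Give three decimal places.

z_β = |p₁−p₂|·√(n/[p₁q₁+p₂q₂]) − z_{α/2}
    = 0.07 · √(746/0.4951) − 1.960
    = 0.07 · 38.8171 − 1.960
    = 2.7172 − 1.960 = 0.7572 → 0.76
Power = Φ(0.76) = 0.776.

Power ≈ 0.776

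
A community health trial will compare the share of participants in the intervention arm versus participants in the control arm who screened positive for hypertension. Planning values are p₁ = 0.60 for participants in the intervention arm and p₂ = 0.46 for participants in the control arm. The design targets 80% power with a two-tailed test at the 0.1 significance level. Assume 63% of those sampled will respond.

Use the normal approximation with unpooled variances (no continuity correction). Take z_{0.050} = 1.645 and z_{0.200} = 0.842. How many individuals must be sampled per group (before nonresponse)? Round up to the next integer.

n = 245 per group

n = (z_{α/2} + z_β)² · [p₁(1−p₁) + p₂(1−p₂)] / (p₁ − p₂)²
  = (1.645 + 0.842)² · (0.60·0.40 + 0.46·0.54) / (0.14)²
  = (2.487)² · (0.2400 + 0.2484) / 0.0196
  = 6.1852 · 0.4884 / 0.0196
  = 154.12
Adjust for 63% response: 154.12 / 0.63 = 244.64.
Round up → n = 245 per group.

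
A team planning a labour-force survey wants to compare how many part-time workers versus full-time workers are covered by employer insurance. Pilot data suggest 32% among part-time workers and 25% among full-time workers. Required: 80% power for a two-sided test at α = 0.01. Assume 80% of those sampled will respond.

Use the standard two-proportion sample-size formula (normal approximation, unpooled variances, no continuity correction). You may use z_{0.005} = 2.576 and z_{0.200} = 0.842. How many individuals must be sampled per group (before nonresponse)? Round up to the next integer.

n = (z_{α/2} + z_β)² · [p₁(1−p₁) + p₂(1−p₂)] / (p₁ − p₂)²
  = (2.576 + 0.842)² · (0.32·0.68 + 0.25·0.75) / (0.07)²
  = (3.418)² · (0.2176 + 0.1875) / 0.0049
  = 11.6827 · 0.4051 / 0.0049
  = 965.85
Adjust for 80% response: 965.85 / 0.80 = 1207.31.
Round up → n = 1208 per group.

n = 1208 per group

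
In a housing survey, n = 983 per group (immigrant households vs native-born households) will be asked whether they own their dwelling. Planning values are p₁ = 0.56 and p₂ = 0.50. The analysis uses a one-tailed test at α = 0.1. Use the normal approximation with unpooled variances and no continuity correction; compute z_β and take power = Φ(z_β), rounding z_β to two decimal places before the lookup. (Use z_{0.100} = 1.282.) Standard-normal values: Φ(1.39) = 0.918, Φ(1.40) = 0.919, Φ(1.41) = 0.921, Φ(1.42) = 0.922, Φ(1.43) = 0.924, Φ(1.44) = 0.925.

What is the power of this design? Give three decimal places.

z_β = |p₁−p₂|·√(n/[p₁q₁+p₂q₂]) − z_α
    = 0.06 · √(983/0.4964) − 1.282
    = 0.06 · 44.5001 − 1.282
    = 2.6700 − 1.282 = 1.3880 → 1.39
Power = Φ(1.39) = 0.918.

Power ≈ 0.918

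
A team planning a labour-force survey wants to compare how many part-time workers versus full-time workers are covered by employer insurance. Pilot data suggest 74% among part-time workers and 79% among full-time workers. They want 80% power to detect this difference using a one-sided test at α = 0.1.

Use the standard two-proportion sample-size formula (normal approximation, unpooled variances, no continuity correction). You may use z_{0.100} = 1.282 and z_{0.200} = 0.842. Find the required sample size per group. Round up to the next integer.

n = (z_α + z_β)² · [p₁(1−p₁) + p₂(1−p₂)] / (p₁ − p₂)²
  = (1.282 + 0.842)² · (0.74·0.26 + 0.79·0.21) / (-0.05)²
  = (2.124)² · (0.1924 + 0.1659) / 0.0025
  = 4.5114 · 0.3583 / 0.0025
  = 646.57
Round up → n = 647 per group.

n = 647 per group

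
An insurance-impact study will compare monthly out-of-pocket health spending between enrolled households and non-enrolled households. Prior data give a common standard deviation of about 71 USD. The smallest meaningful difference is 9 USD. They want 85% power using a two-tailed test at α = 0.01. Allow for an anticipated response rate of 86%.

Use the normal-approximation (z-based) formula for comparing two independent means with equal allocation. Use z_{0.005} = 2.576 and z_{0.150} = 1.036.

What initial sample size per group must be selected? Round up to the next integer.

n = 1889 per group

n = (z_{α/2} + z_β)² · (σ₁² + σ₂²) / δ²
  = (2.576 + 1.036)² · (2·71² = 10082) / 9²
  = 13.0465 · 10082 / 81
  = 1623.89
Adjust for 86% response: 1623.89 / 0.86 = 1888.25.
Round up → n = 1889 per group.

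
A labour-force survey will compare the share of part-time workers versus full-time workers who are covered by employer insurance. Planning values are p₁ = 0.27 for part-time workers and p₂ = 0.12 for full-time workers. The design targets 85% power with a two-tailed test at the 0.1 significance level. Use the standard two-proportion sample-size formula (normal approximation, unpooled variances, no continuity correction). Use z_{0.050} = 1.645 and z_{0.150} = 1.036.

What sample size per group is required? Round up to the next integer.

n = 97 per group

n = (z_{α/2} + z_β)² · [p₁(1−p₁) + p₂(1−p₂)] / (p₁ − p₂)²
  = (1.645 + 1.036)² · (0.27·0.73 + 0.12·0.88) / (0.15)²
  = (2.681)² · (0.1971 + 0.1056) / 0.0225
  = 7.1878 · 0.3027 / 0.0225
  = 96.70
Round up → n = 97 per group.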